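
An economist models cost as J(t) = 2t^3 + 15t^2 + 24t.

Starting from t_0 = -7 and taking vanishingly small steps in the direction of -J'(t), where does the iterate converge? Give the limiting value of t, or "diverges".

J'(t) = 6(t + 1)(t + 4), so J'(-7) = 108.
Gradient descent moves in the -J' direction, i.e. t is decreasing.
There is no critical point below t=-7, and J' keeps the same sign, so the iterate runs off to −∞.

diverges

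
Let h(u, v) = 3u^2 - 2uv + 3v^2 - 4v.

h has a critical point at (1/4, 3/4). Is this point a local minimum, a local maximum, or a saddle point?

local minimum

The Hessian of h is constant: H = [[6, -2], [-2, 6]].
det(H) = 6·6 − (-2)² = 32.
det(H) > 0 and tr(H) = 12 > 0, so H is positive definite and the point is a local minimum.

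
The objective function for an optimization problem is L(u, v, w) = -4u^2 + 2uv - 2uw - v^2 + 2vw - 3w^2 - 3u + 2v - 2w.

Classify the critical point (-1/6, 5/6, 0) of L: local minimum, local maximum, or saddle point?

local maximum

The Hessian is constant: H = [[-8, 2, -2], [2, -2, 2], [-2, 2, -6]].
Leading principal minors: Δ₁ = -8, Δ₂ = 12, Δ₃ = -48.
The minors alternate sign starting negative (−, +, −), so H is negative definite: a local maximum.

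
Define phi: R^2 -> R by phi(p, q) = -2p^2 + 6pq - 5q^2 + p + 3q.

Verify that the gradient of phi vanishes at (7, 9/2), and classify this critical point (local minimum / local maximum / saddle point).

∇phi = (-4p + 6q + 1, 6p - 10q + 3); substituting (7, 9/2) gives ∇phi = (0, 0), so (7, 9/2) is indeed a critical point.
The Hessian of phi is constant: H = [[-4, 6], [6, -10]].
det(H) = (-4)·(-10) − 6² = 4.
det(H) > 0 and tr(H) = -14 < 0, so H is negative definite and the point is a local maximum.

local maximum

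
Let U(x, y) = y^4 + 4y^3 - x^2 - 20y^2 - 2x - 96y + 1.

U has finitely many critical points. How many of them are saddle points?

2

U separates as a function of x plus a function of y, so ∇U=0 decouples.
∂U/∂x = -2(x + 1) = 0 at x ∈ {-1}; ∂U/∂y = 4(y - 3)(y + 2)(y + 4) = 0 at y ∈ {-4, -2, 3}.
The Hessian is diagonal: diag(U_xx, U_yy). Second derivatives: U_xx(-1)=-2; U_yy(-4)=56, U_yy(-2)=-40, U_yy(3)=140.
Saddle points occur where the two diagonal entries have opposite signs: (-1, -4), (-1, 3). Count: 2.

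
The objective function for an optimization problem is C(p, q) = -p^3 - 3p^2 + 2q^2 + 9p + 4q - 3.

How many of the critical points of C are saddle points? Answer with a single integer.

1

C separates as a function of p plus a function of q, so ∇C=0 decouples.
∂C/∂p = -3(p - 1)(p + 3) = 0 at p ∈ {-3, 1}; ∂C/∂q = 4(q + 1) = 0 at q ∈ {-1}.
The Hessian is diagonal: diag(C_pp, C_qq). Second derivatives: C_pp(-3)=12, C_pp(1)=-12; C_qq(-1)=4.
Saddle points occur where the two diagonal entries have opposite signs: (1, -1). Count: 1.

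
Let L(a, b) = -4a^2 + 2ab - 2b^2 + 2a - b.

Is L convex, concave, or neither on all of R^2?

concave

L is quadratic, so its Hessian is the constant matrix H = [[-8, 2], [2, -4]].
det(H) = 28, tr(H) = -12.
det(H) > 0 and tr(H) < 0, so H is negative definite everywhere: concave.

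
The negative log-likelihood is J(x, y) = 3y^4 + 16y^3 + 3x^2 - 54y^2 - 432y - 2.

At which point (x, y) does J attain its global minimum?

(0, 3)

J(x,y) separates as P(x) + Q(y) − 2, so its minimum is min P + min Q − 2.
P'(x) = 6x vanishes at x ∈ {0}; Q'(y) = 12(y - 3)(y + 3)(y + 4) vanishes at y ∈ {-4, -3, 3}.
Local minima of P (where P''>0): P(0)=0. Local minima of Q: Q(-4)=608, Q(3)=-1107.
So the global minimum of J is P(0) + Q(3) − 2 = 0 − 1107 − 2 = -1109, attained at (0, 3).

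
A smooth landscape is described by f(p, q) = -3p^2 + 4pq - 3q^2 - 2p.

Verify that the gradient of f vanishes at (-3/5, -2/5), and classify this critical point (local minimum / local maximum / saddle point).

∇f = (-6p + 4q - 2, 4p - 6q); substituting (-3/5, -2/5) gives ∇f = (0, 0), so (-3/5, -2/5) is indeed a critical point.
The Hessian of f is constant: H = [[-6, 4], [4, -6]].
det(H) = (-6)·(-6) − 4² = 20.
det(H) > 0 and tr(H) = -12 < 0, so H is negative definite and the point is a local maximum.

local maximum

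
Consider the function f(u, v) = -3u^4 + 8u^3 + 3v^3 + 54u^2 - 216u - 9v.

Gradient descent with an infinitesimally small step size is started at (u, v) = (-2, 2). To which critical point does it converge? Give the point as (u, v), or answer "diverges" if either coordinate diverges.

(2, 1)

f is separable, so gradient descent decouples: u follows -∂f/∂u, v follows -∂f/∂v.
∂f/∂u = -12(u - 3)(u - 2)(u + 3); at u=-2 this is -240, so u increases.
∂f/∂v = 9(v - 1)(v + 1); at v=2 this is 27, so v decreases.
u converges to its nearest critical value 2 (a local min of the u-part); v converges to 1. The iterate converges to (2, 1).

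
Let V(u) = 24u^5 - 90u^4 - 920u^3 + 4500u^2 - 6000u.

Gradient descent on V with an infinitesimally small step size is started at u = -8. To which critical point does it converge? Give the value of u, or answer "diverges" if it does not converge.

diverges

V'(u) = 120(u - 5)(u - 2)(u - 1)(u + 5), so V'(-8) = 421200.
Gradient descent moves in the -V' direction, i.e. u is decreasing.
There is no critical point below u=-8, and V' keeps the same sign, so the iterate runs off to −∞.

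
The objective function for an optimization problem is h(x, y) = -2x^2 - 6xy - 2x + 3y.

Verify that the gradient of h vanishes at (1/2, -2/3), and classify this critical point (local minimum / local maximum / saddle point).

saddle point

∇h = (-4x - 6y - 2, -6x + 3); substituting (1/2, -2/3) gives ∇h = (0, 0), so (1/2, -2/3) is indeed a critical point.
The Hessian of h is constant: H = [[-4, -6], [-6, 0]].
det(H) = (-4)·0 − (-6)² = -36.
Since det(H) < 0, H is indefinite and the critical point is a saddle point.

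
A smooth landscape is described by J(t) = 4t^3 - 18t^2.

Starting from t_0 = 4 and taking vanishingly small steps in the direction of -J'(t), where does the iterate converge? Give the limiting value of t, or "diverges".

J'(t) = 12t(t - 3), so J'(4) = 48.
Gradient descent moves in the -J' direction, i.e. t is decreasing.
The nearest critical point in that direction is t = 3, where J'' = 36 > 0 (a local minimum). The iterate converges there.

3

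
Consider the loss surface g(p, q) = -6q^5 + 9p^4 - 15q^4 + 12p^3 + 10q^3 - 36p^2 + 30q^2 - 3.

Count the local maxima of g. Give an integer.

g separates as a function of p plus a function of q, so ∇g=0 decouples.
∂g/∂p = 36p(p - 1)(p + 2) = 0 at p ∈ {-2, 0, 1}; ∂g/∂q = -30q(q - 1)(q + 1)(q + 2) = 0 at q ∈ {-2, -1, 0, 1}.
The Hessian is diagonal: diag(g_pp, g_qq). Second derivatives: g_pp(-2)=216, g_pp(0)=-72, g_pp(1)=108; g_qq(-2)=180, g_qq(-1)=-60, g_qq(0)=60, g_qq(1)=-180.
Local maxima occur where both diagonal entries negative: (0, -1), (0, 1). Count: 2.

2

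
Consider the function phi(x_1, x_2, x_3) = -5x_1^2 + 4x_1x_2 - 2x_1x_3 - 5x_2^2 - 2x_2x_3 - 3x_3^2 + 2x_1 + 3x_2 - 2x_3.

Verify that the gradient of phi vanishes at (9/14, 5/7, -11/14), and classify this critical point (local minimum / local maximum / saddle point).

∇phi = (-10x_1 + 4x_2 - 2x_3 + 2, 4x_1 - 10x_2 - 2x_3 + 3, -2x_1 - 2x_2 - 6x_3 - 2); substituting (9/14, 5/7, -11/14) gives ∇phi = (0, 0, 0), so (9/14, 5/7, -11/14) is indeed a critical point.
The Hessian is constant: H = [[-10, 4, -2], [4, -10, -2], [-2, -2, -6]].
Leading principal minors: Δ₁ = -10, Δ₂ = 84, Δ₃ = -392.
The minors alternate sign starting negative (−, +, −), so H is negative definite: a local maximum.

local maximum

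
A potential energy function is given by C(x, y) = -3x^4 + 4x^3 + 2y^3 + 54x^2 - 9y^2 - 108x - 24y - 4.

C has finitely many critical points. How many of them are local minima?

1

C separates as a function of x plus a function of y, so ∇C=0 decouples.
∂C/∂x = -12(x - 3)(x - 1)(x + 3) = 0 at x ∈ {-3, 1, 3}; ∂C/∂y = 6(y - 4)(y + 1) = 0 at y ∈ {-1, 4}.
The Hessian is diagonal: diag(C_xx, C_yy). Second derivatives: C_xx(-3)=-288, C_xx(1)=96, C_xx(3)=-144; C_yy(-1)=-30, C_yy(4)=30.
Local minima occur where both diagonal entries positive: (1, 4). Count: 1.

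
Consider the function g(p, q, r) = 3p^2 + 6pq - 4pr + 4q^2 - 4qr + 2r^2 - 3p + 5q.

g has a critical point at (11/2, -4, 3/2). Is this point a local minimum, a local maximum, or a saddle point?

The Hessian is constant: H = [[6, 6, -4], [6, 8, -4], [-4, -4, 4]].
Leading principal minors: Δ₁ = 6, Δ₂ = 12, Δ₃ = 16.
All leading minors are positive, so H is positive definite: a local minimum.

local minimum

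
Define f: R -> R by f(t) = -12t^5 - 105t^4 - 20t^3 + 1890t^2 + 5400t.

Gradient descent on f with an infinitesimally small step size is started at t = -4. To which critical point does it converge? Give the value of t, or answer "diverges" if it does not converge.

f'(t) = -60(t - 3)(t + 2)(t + 3)(t + 5), so f'(-4) = 840.
Gradient descent moves in the -f' direction, i.e. t is decreasing.
The nearest critical point in that direction is t = -5, where f'' = 2880 > 0 (a local minimum). The iterate converges there.

-5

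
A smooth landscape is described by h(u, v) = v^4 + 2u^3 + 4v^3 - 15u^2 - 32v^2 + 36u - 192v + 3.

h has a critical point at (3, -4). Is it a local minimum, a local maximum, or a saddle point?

local minimum

The mixed partial ∂²h/∂u∂v is 0, so the Hessian at any point is diag(h_uu, h_vv) = diag(6(2u - 5), 4(3v^2 + 6v - 16)).
At (3, -4): H = diag(6, 32).
Both eigenvalues are positive, so H is positive definite: a local minimum.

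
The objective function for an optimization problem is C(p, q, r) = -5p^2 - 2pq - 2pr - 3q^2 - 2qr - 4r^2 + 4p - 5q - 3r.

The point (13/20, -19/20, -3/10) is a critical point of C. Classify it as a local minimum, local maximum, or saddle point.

local maximum

The Hessian is constant: H = [[-10, -2, -2], [-2, -6, -2], [-2, -2, -8]].
Leading principal minors: Δ₁ = -10, Δ₂ = 56, Δ₃ = -400.
The minors alternate sign starting negative (−, +, −), so H is negative definite: a local maximum.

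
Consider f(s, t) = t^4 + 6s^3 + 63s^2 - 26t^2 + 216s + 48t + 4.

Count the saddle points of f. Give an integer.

3

f separates as a function of s plus a function of t, so ∇f=0 decouples.
∂f/∂s = 18(s + 3)(s + 4) = 0 at s ∈ {-4, -3}; ∂f/∂t = 4(t - 3)(t - 1)(t + 4) = 0 at t ∈ {-4, 1, 3}.
The Hessian is diagonal: diag(f_ss, f_tt). Second derivatives: f_ss(-4)=-18, f_ss(-3)=18; f_tt(-4)=140, f_tt(1)=-40, f_tt(3)=56.
Saddle points occur where the two diagonal entries have opposite signs: (-4, -4), (-4, 3), (-3, 1). Count: 3.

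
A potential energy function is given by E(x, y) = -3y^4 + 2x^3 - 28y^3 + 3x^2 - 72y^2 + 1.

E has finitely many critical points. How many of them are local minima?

E separates as a function of x plus a function of y, so ∇E=0 decouples.
∂E/∂x = 6x(x + 1) = 0 at x ∈ {-1, 0}; ∂E/∂y = -12y(y + 3)(y + 4) = 0 at y ∈ {-4, -3, 0}.
The Hessian is diagonal: diag(E_xx, E_yy). Second derivatives: E_xx(-1)=-6, E_xx(0)=6; E_yy(-4)=-48, E_yy(-3)=36, E_yy(0)=-144.
Local minima occur where both diagonal entries positive: (0, -3). Count: 1.

1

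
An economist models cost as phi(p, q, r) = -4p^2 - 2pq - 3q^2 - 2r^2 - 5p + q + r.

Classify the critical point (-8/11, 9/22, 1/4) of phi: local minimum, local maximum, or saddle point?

local maximum

The Hessian is constant: H = [[-8, -2, 0], [-2, -6, 0], [0, 0, -4]].
Leading principal minors: Δ₁ = -8, Δ₂ = 44, Δ₃ = -176.
The minors alternate sign starting negative (−, +, −), so H is negative definite: a local maximum.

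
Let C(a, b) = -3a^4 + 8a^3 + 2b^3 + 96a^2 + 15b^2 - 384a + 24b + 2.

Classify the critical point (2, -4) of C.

The mixed partial ∂²C/∂a∂b is 0, so the Hessian at any point is diag(C_aa, C_bb) = diag(12(-3a^2 + 4a + 16), 6(2b + 5)).
At (2, -4): H = diag(144, -18).
The eigenvalues have opposite signs, so H is indefinite: a saddle point.

saddle point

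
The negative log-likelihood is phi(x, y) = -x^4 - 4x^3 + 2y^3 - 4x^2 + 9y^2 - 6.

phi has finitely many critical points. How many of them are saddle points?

3

phi separates as a function of x plus a function of y, so ∇phi=0 decouples.
∂phi/∂x = -4x(x + 1)(x + 2) = 0 at x ∈ {-2, -1, 0}; ∂phi/∂y = 6y(y + 3) = 0 at y ∈ {-3, 0}.
The Hessian is diagonal: diag(phi_xx, phi_yy). Second derivatives: phi_xx(-2)=-8, phi_xx(-1)=4, phi_xx(0)=-8; phi_yy(-3)=-18, phi_yy(0)=18.
Saddle points occur where the two diagonal entries have opposite signs: (-2, 0), (-1, -3), (0, 0). Count: 3.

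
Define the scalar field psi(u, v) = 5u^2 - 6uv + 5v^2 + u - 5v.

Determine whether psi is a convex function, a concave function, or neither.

psi is quadratic, so its Hessian is the constant matrix H = [[10, -6], [-6, 10]].
det(H) = 64, tr(H) = 20.
det(H) > 0 and tr(H) > 0, so H is positive definite everywhere: convex.

convex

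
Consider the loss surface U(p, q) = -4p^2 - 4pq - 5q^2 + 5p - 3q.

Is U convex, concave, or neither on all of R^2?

U is quadratic, so its Hessian is the constant matrix H = [[-8, -4], [-4, -10]].
det(H) = 64, tr(H) = -18.
det(H) > 0 and tr(H) < 0, so H is negative definite everywhere: concave.

concave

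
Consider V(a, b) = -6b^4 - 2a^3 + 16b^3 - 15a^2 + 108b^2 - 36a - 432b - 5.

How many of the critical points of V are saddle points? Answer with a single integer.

3

V separates as a function of a plus a function of b, so ∇V=0 decouples.
∂V/∂a = -6(a + 2)(a + 3) = 0 at a ∈ {-3, -2}; ∂V/∂b = -24(b - 3)(b - 2)(b + 3) = 0 at b ∈ {-3, 2, 3}.
The Hessian is diagonal: diag(V_aa, V_bb). Second derivatives: V_aa(-3)=6, V_aa(-2)=-6; V_bb(-3)=-720, V_bb(2)=120, V_bb(3)=-144.
Saddle points occur where the two diagonal entries have opposite signs: (-3, -3), (-3, 3), (-2, 2). Count: 3.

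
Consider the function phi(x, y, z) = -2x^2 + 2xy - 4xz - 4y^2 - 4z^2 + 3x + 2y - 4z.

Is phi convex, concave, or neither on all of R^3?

concave

phi is quadratic, so its Hessian is the constant matrix H = [[-4, 2, -4], [2, -8, 0], [-4, 0, -8]].
Leading principal minors: -4, 28, -96.
Signs alternate −, +, − ⇒ H ≺ 0 ⇒ concave.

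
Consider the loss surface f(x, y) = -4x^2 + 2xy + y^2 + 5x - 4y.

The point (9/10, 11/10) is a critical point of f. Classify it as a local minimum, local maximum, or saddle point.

saddle point

The Hessian of f is constant: H = [[-8, 2], [2, 2]].
det(H) = (-8)·2 − 2² = -20.
Since det(H) < 0, H is indefinite and the critical point is a saddle point.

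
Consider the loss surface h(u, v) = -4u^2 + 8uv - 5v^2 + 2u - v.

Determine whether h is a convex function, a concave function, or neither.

h is quadratic, so its Hessian is the constant matrix H = [[-8, 8], [8, -10]].
det(H) = 16, tr(H) = -18.
det(H) > 0 and tr(H) < 0, so H is negative definite everywhere: concave.

concave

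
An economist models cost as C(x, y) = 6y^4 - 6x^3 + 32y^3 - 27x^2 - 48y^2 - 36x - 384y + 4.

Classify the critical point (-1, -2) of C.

local maximum

The mixed partial ∂²C/∂x∂y is 0, so the Hessian at any point is diag(C_xx, C_yy) = diag(-18(2x + 3), 24(3y^2 + 8y - 4)).
At (-1, -2): H = diag(-18, -192).
Both eigenvalues are negative, so H is negative definite: a local maximum.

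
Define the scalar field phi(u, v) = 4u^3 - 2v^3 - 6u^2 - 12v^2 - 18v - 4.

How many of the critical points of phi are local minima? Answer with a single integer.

phi separates as a function of u plus a function of v, so ∇phi=0 decouples.
∂phi/∂u = 12u(u - 1) = 0 at u ∈ {0, 1}; ∂phi/∂v = -6(v + 1)(v + 3) = 0 at v ∈ {-3, -1}.
The Hessian is diagonal: diag(phi_uu, phi_vv). Second derivatives: phi_uu(0)=-12, phi_uu(1)=12; phi_vv(-3)=12, phi_vv(-1)=-12.
Local minima occur where both diagonal entries positive: (1, -3). Count: 1.

1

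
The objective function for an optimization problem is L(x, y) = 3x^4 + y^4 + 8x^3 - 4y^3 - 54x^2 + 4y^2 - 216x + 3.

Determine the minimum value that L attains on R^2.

-672

L(x,y) separates as P(x) + Q(y) + 3, so its minimum is min P + min Q + 3.
P'(x) = 12(x - 3)(x + 2)(x + 3) vanishes at x ∈ {-3, -2, 3}; Q'(y) = 4y(y - 2)(y - 1) vanishes at y ∈ {0, 1, 2}.
Local minima of P (where P''>0): P(-3)=189, P(3)=-675. Local minima of Q: Q(0)=0, Q(2)=0.
So the global minimum of L is P(3) + Q(0) + 3 = -675 + 0 + 3 = -672, attained at (3, 0).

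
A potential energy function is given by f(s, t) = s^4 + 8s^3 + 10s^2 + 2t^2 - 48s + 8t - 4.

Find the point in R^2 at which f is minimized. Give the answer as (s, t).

f(s,t) separates as P(s) + Q(t) − 4, so its minimum is min P + min Q − 4.
P'(s) = 4(s - 1)(s + 3)(s + 4) vanishes at s ∈ {-4, -3, 1}; Q'(t) = 4(t + 2) vanishes at t ∈ {-2}.
Local minima of P (where P''>0): P(-4)=96, P(1)=-29. Local minima of Q: Q(-2)=-8.
So the global minimum of f is P(1) + Q(-2) − 4 = -29 − 8 − 4 = -41, attained at (1, -2).

(1, -2)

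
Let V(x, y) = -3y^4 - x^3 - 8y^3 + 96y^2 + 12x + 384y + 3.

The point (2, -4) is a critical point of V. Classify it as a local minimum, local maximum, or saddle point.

The mixed partial ∂²V/∂x∂y is 0, so the Hessian at any point is diag(V_xx, V_yy) = diag(-6x, 12(-3y^2 - 4y + 16)).
At (2, -4): H = diag(-12, -192).
Both eigenvalues are negative, so H is negative definite: a local maximum.

local maximum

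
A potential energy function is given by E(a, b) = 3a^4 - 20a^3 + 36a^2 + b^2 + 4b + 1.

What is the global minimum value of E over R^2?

-3

E(a,b) separates as P(a) + Q(b) + 1, so its minimum is min P + min Q + 1.
P'(a) = 12a(a - 3)(a - 2) vanishes at a ∈ {0, 2, 3}; Q'(b) = 2b + 4 vanishes at b ∈ {-2}.
Local minima of P (where P''>0): P(0)=0, P(3)=27. Local minima of Q: Q(-2)=-4.
So the global minimum of E is P(0) + Q(-2) + 1 = 0 − 4 + 1 = -3, attained at (0, -2).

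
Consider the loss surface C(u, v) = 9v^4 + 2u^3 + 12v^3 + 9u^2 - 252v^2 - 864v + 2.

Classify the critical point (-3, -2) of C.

The mixed partial ∂²C/∂u∂v is 0, so the Hessian at any point is diag(C_uu, C_vv) = diag(6(2u + 3), 36(3v^2 + 2v - 14)).
At (-3, -2): H = diag(-18, -216).
Both eigenvalues are negative, so H is negative definite: a local maximum.

local maximum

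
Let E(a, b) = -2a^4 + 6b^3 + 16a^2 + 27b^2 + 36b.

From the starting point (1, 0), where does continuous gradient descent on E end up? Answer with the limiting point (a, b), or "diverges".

E is separable, so gradient descent decouples: a follows -∂E/∂a, b follows -∂E/∂b.
∂E/∂a = -8a(a - 2)(a + 2); at a=1 this is 24, so a decreases.
∂E/∂b = 18(b + 1)(b + 2); at b=0 this is 36, so b decreases.
a converges to its nearest critical value 0 (a local min of the a-part); b converges to -1. The iterate converges to (0, -1).

(0, -1)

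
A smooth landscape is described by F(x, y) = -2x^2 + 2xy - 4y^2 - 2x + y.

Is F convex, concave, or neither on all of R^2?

concave

F is quadratic, so its Hessian is the constant matrix H = [[-4, 2], [2, -8]].
det(H) = 28, tr(H) = -12.
det(H) > 0 and tr(H) < 0, so H is negative definite everywhere: concave.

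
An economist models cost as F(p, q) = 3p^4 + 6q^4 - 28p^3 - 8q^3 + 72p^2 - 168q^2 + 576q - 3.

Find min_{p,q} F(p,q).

-2947

F(p,q) separates as A(p) + B(q) − 3, so its minimum is min A + min B − 3.
A'(p) = 12p(p - 4)(p - 3) vanishes at p ∈ {0, 3, 4}; B'(q) = 24(q - 3)(q - 2)(q + 4) vanishes at q ∈ {-4, 2, 3}.
Local minima of A (where A''>0): A(0)=0, A(4)=128. Local minima of B: B(-4)=-2944, B(3)=486.
So the global minimum of F is A(0) + B(-4) − 3 = 0 − 2944 − 3 = -2947, attained at (0, -4).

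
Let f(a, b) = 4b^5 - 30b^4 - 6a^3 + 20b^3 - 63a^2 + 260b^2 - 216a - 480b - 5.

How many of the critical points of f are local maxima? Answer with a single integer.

f separates as a function of a plus a function of b, so ∇f=0 decouples.
∂f/∂a = -18(a + 3)(a + 4) = 0 at a ∈ {-4, -3}; ∂f/∂b = 20(b - 4)(b - 3)(b - 1)(b + 2) = 0 at b ∈ {-2, 1, 3, 4}.
The Hessian is diagonal: diag(f_aa, f_bb). Second derivatives: f_aa(-4)=18, f_aa(-3)=-18; f_bb(-2)=-1800, f_bb(1)=360, f_bb(3)=-200, f_bb(4)=360.
Local maxima occur where both diagonal entries negative: (-3, -2), (-3, 3). Count: 2.

2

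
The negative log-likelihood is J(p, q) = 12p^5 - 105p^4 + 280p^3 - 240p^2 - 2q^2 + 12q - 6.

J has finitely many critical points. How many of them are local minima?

J separates as a function of p plus a function of q, so ∇J=0 decouples.
∂J/∂p = 60p(p - 4)(p - 2)(p - 1) = 0 at p ∈ {0, 1, 2, 4}; ∂J/∂q = -4(q - 3) = 0 at q ∈ {3}.
The Hessian is diagonal: diag(J_pp, J_qq). Second derivatives: J_pp(0)=-480, J_pp(1)=180, J_pp(2)=-240, J_pp(4)=1440; J_qq(3)=-4.
Local minima occur where both diagonal entries positive: none. Count: 0.

0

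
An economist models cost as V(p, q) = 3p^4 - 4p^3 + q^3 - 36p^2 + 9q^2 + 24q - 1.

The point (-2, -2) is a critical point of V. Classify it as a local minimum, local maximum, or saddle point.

local minimum

The mixed partial ∂²V/∂p∂q is 0, so the Hessian at any point is diag(V_pp, V_qq) = diag(12(3p^2 - 2p - 6), 6(q + 3)).
At (-2, -2): H = diag(120, 6).
Both eigenvalues are positive, so H is positive definite: a local minimum.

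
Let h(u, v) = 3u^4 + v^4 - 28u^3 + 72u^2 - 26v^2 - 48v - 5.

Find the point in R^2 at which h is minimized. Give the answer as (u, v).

h(u,v) separates as P(u) + Q(v) − 5, so its minimum is min P + min Q − 5.
P'(u) = 12u(u - 4)(u - 3) vanishes at u ∈ {0, 3, 4}; Q'(v) = 4(v - 4)(v + 1)(v + 3) vanishes at v ∈ {-3, -1, 4}.
Local minima of P (where P''>0): P(0)=0, P(4)=128. Local minima of Q: Q(-3)=-9, Q(4)=-352.
So the global minimum of h is P(0) + Q(4) − 5 = 0 − 352 − 5 = -357, attained at (0, 4).

(0, 4)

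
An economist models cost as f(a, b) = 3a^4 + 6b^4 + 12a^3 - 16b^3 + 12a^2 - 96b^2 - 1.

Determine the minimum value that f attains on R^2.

f(a,b) separates as P(a) + Q(b) − 1, so its minimum is min P + min Q − 1.
P'(a) = 12a(a + 1)(a + 2) vanishes at a ∈ {-2, -1, 0}; Q'(b) = 24b(b - 4)(b + 2) vanishes at b ∈ {-2, 0, 4}.
Local minima of P (where P''>0): P(-2)=0, P(0)=0. Local minima of Q: Q(-2)=-160, Q(4)=-1024.
So the global minimum of f is P(-2) + Q(4) − 1 = 0 − 1024 − 1 = -1025, attained at (-2, 4).

-1025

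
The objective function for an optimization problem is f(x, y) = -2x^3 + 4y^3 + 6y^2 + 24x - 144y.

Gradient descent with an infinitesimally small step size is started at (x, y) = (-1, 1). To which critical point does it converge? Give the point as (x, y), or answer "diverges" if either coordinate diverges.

f is separable, so gradient descent decouples: x follows -∂f/∂x, y follows -∂f/∂y.
∂f/∂x = -6(x - 2)(x + 2); at x=-1 this is 18, so x decreases.
∂f/∂y = 12(y - 3)(y + 4); at y=1 this is -120, so y increases.
x converges to its nearest critical value -2 (a local min of the x-part); y converges to 3. The iterate converges to (-2, 3).

(-2, 3)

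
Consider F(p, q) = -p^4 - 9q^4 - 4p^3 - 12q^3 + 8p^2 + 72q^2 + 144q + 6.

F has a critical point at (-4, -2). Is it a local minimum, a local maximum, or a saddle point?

local maximum

The mixed partial ∂²F/∂p∂q is 0, so the Hessian at any point is diag(F_pp, F_qq) = diag(4(-3p^2 - 6p + 4), 36(-3q^2 - 2q + 4)).
At (-4, -2): H = diag(-80, -144).
Both eigenvalues are negative, so H is negative definite: a local maximum.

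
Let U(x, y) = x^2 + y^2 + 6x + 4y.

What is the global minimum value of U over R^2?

U(x,y) separates as P(x) + Q(y), so its minimum is min P + min Q.
P'(x) = 2x + 6 vanishes at x ∈ {-3}; Q'(y) = 2y + 4 vanishes at y ∈ {-2}.
Local minima of P (where P''>0): P(-3)=-9. Local minima of Q: Q(-2)=-4.
So the global minimum of U is P(-3) + Q(-2) = -9 − 4 = -13, attained at (-3, -2).

-13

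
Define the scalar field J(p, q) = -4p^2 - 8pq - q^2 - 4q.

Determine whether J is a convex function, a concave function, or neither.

J is quadratic, so its Hessian is the constant matrix H = [[-8, -8], [-8, -2]].
det(H) = -48, tr(H) = -10.
det(H) < 0, so H is indefinite: neither convex nor concave.

neither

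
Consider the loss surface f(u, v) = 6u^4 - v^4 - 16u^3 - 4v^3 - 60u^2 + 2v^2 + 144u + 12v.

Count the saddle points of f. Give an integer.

5

f separates as a function of u plus a function of v, so ∇f=0 decouples.
∂f/∂u = 24(u - 3)(u - 1)(u + 2) = 0 at u ∈ {-2, 1, 3}; ∂f/∂v = -4(v - 1)(v + 1)(v + 3) = 0 at v ∈ {-3, -1, 1}.
The Hessian is diagonal: diag(f_uu, f_vv). Second derivatives: f_uu(-2)=360, f_uu(1)=-144, f_uu(3)=240; f_vv(-3)=-32, f_vv(-1)=16, f_vv(1)=-32.
Saddle points occur where the two diagonal entries have opposite signs: (-2, -3), (-2, 1), (1, -1), (3, -3), (3, 1). Count: 5.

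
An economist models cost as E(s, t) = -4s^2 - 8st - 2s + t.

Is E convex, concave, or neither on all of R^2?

E is quadratic, so its Hessian is the constant matrix H = [[-8, -8], [-8, 0]].
det(H) = -64, tr(H) = -8.
det(H) < 0, so H is indefinite: neither convex nor concave.

neither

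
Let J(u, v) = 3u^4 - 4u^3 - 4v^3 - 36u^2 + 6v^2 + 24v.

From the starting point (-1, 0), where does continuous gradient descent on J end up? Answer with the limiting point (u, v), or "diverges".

(-2, -1)

J is separable, so gradient descent decouples: u follows -∂J/∂u, v follows -∂J/∂v.
∂J/∂u = 12u(u - 3)(u + 2); at u=-1 this is 48, so u decreases.
∂J/∂v = -12(v - 2)(v + 1); at v=0 this is 24, so v decreases.
u converges to its nearest critical value -2 (a local min of the u-part); v converges to -1. The iterate converges to (-2, -1).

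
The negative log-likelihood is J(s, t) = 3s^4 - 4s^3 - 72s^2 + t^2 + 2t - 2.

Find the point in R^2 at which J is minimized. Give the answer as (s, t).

J(s,t) separates as P(s) + Q(t) − 2, so its minimum is min P + min Q − 2.
P'(s) = 12s(s - 4)(s + 3) vanishes at s ∈ {-3, 0, 4}; Q'(t) = 2(t + 1) vanishes at t ∈ {-1}.
Local minima of P (where P''>0): P(-3)=-297, P(4)=-640. Local minima of Q: Q(-1)=-1.
So the global minimum of J is P(4) + Q(-1) − 2 = -640 − 1 − 2 = -643, attained at (4, -1).

(4, -1)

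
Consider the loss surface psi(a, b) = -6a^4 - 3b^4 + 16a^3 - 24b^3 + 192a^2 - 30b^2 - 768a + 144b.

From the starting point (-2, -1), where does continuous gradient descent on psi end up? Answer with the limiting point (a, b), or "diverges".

psi is separable, so gradient descent decouples: a follows -∂psi/∂a, b follows -∂psi/∂b.
∂psi/∂a = -24(a - 4)(a - 2)(a + 4); at a=-2 this is -1152, so a increases.
∂psi/∂b = -12(b - 1)(b + 3)(b + 4); at b=-1 this is 144, so b decreases.
a converges to its nearest critical value 2 (a local min of the a-part); b converges to -3. The iterate converges to (2, -3).

(2, -3)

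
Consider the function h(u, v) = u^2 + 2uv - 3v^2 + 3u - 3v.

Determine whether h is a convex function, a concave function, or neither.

h is quadratic, so its Hessian is the constant matrix H = [[2, 2], [2, -6]].
det(H) = -16, tr(H) = -4.
det(H) < 0, so H is indefinite: neither convex nor concave.

neither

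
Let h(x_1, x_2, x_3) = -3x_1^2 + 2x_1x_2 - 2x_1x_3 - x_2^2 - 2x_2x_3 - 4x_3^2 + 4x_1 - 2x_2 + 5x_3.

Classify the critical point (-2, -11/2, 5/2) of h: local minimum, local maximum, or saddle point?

The Hessian is constant: H = [[-6, 2, -2], [2, -2, -2], [-2, -2, -8]].
Leading principal minors: Δ₁ = -6, Δ₂ = 8, Δ₃ = -16.
The minors alternate sign starting negative (−, +, −), so H is negative definite: a local maximum.

local maximum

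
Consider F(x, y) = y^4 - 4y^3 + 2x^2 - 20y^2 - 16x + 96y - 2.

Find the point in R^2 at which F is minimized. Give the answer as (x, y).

F(x,y) separates as P(x) + Q(y) − 2, so its minimum is min P + min Q − 2.
P'(x) = 4x - 16 vanishes at x ∈ {4}; Q'(y) = 4(y - 4)(y - 2)(y + 3) vanishes at y ∈ {-3, 2, 4}.
Local minima of P (where P''>0): P(4)=-32. Local minima of Q: Q(-3)=-279, Q(4)=64.
So the global minimum of F is P(4) + Q(-3) − 2 = -32 − 279 − 2 = -313, attained at (4, -3).

(4, -3)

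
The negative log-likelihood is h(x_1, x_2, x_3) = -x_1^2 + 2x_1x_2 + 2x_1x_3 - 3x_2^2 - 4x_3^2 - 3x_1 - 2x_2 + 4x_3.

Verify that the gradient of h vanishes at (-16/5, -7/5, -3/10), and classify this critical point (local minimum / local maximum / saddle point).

∇h = (-2x_1 + 2x_2 + 2x_3 - 3, 2x_1 - 6x_2 - 2, 2x_1 - 8x_3 + 4); substituting (-16/5, -7/5, -3/10) gives ∇h = (0, 0, 0), so (-16/5, -7/5, -3/10) is indeed a critical point.
The Hessian is constant: H = [[-2, 2, 2], [2, -6, 0], [2, 0, -8]].
Leading principal minors: Δ₁ = -2, Δ₂ = 8, Δ₃ = -40.
The minors alternate sign starting negative (−, +, −), so H is negative definite: a local maximum.

local maximum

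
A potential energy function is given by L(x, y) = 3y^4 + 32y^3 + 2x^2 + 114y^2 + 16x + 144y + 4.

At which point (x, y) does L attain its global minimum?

L(x,y) separates as P(x) + Q(y) + 4, so its minimum is min P + min Q + 4.
P'(x) = 4x + 16 vanishes at x ∈ {-4}; Q'(y) = 12(y + 1)(y + 3)(y + 4) vanishes at y ∈ {-4, -3, -1}.
Local minima of P (where P''>0): P(-4)=-32. Local minima of Q: Q(-4)=-32, Q(-1)=-59.
So the global minimum of L is P(-4) + Q(-1) + 4 = -32 − 59 + 4 = -87, attained at (-4, -1).

(-4, -1)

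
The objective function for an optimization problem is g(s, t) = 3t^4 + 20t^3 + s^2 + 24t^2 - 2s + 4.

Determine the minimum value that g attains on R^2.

g(s,t) separates as P(s) + Q(t) + 4, so its minimum is min P + min Q + 4.
P'(s) = 2s - 2 vanishes at s ∈ {1}; Q'(t) = 12t(t + 1)(t + 4) vanishes at t ∈ {-4, -1, 0}.
Local minima of P (where P''>0): P(1)=-1. Local minima of Q: Q(-4)=-128, Q(0)=0.
So the global minimum of g is P(1) + Q(-4) + 4 = -1 − 128 + 4 = -125, attained at (1, -4).

-125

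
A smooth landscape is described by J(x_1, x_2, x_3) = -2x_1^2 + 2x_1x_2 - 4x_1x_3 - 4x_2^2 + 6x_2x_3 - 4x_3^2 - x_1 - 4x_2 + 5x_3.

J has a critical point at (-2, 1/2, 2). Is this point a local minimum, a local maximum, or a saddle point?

The Hessian is constant: H = [[-4, 2, -4], [2, -8, 6], [-4, 6, -8]].
Leading principal minors: Δ₁ = -4, Δ₂ = 28, Δ₃ = -48.
The minors alternate sign starting negative (−, +, −), so H is negative definite: a local maximum.

local maximum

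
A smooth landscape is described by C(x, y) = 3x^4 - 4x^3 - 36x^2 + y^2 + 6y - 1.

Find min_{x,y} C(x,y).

C(x,y) separates as P(x) + Q(y) − 1, so its minimum is min P + min Q − 1.
P'(x) = 12x(x - 3)(x + 2) vanishes at x ∈ {-2, 0, 3}; Q'(y) = 2y + 6 vanishes at y ∈ {-3}.
Local minima of P (where P''>0): P(-2)=-64, P(3)=-189. Local minima of Q: Q(-3)=-9.
So the global minimum of C is P(3) + Q(-3) − 1 = -189 − 9 − 1 = -199, attained at (3, -3).

-199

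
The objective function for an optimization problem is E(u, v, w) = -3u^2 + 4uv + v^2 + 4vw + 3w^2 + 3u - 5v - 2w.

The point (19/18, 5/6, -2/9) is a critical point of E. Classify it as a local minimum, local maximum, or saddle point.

saddle point

The Hessian is constant: H = [[-6, 4, 0], [4, 2, 4], [0, 4, 6]].
Leading principal minors: Δ₁ = -6, Δ₂ = -28, Δ₃ = -72.
The minors fit neither the all-positive nor the alternating-sign pattern, so H is indefinite: a saddle point.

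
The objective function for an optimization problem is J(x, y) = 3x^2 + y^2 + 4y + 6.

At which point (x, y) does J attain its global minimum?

(0, -2)

J(x,y) separates as P(x) + Q(y) + 6, so its minimum is min P + min Q + 6.
P'(x) = 6x vanishes at x ∈ {0}; Q'(y) = 2y + 4 vanishes at y ∈ {-2}.
Local minima of P (where P''>0): P(0)=0. Local minima of Q: Q(-2)=-4.
So the global minimum of J is P(0) + Q(-2) + 6 = 0 − 4 + 6 = 2, attained at (0, -2).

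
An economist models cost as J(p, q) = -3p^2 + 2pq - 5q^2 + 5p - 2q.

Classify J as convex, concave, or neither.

concave

J is quadratic, so its Hessian is the constant matrix H = [[-6, 2], [2, -10]].
det(H) = 56, tr(H) = -16.
det(H) > 0 and tr(H) < 0, so H is negative definite everywhere: concave.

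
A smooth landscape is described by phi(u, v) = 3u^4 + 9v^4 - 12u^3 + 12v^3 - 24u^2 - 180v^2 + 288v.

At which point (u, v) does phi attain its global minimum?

(4, -4)

phi(u,v) separates as P(u) + Q(v), so its minimum is min P + min Q.
P'(u) = 12u(u - 4)(u + 1) vanishes at u ∈ {-1, 0, 4}; Q'(v) = 36(v - 2)(v - 1)(v + 4) vanishes at v ∈ {-4, 1, 2}.
Local minima of P (where P''>0): P(-1)=-9, P(4)=-384. Local minima of Q: Q(-4)=-2496, Q(2)=96.
So the global minimum of phi is P(4) + Q(-4) = -384 − 2496 = -2880, attained at (4, -4).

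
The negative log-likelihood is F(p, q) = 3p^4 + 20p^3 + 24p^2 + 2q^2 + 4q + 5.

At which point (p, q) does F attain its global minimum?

(-4, -1)

F(p,q) separates as A(p) + B(q) + 5, so its minimum is min A + min B + 5.
A'(p) = 12p(p + 1)(p + 4) vanishes at p ∈ {-4, -1, 0}; B'(q) = 4q + 4 vanishes at q ∈ {-1}.
Local minima of A (where A''>0): A(-4)=-128, A(0)=0. Local minima of B: B(-1)=-2.
So the global minimum of F is A(-4) + B(-1) + 5 = -128 − 2 + 5 = -125, attained at (-4, -1).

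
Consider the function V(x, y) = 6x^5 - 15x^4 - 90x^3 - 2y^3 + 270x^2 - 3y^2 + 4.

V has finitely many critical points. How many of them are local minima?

V separates as a function of x plus a function of y, so ∇V=0 decouples.
∂V/∂x = 30x(x - 3)(x - 2)(x + 3) = 0 at x ∈ {-3, 0, 2, 3}; ∂V/∂y = -6y(y + 1) = 0 at y ∈ {-1, 0}.
The Hessian is diagonal: diag(V_xx, V_yy). Second derivatives: V_xx(-3)=-2700, V_xx(0)=540, V_xx(2)=-300, V_xx(3)=540; V_yy(-1)=6, V_yy(0)=-6.
Local minima occur where both diagonal entries positive: (0, -1), (3, -1). Count: 2.

2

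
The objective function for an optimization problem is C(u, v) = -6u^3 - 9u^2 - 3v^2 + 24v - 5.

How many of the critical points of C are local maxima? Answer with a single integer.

1

C separates as a function of u plus a function of v, so ∇C=0 decouples.
∂C/∂u = -18u(u + 1) = 0 at u ∈ {-1, 0}; ∂C/∂v = -6(v - 4) = 0 at v ∈ {4}.
The Hessian is diagonal: diag(C_uu, C_vv). Second derivatives: C_uu(-1)=18, C_uu(0)=-18; C_vv(4)=-6.
Local maxima occur where both diagonal entries negative: (0, 4). Count: 1.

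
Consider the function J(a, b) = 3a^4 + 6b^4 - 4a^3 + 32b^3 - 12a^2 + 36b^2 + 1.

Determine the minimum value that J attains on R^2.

-85

J(a,b) separates as P(a) + Q(b) + 1, so its minimum is min P + min Q + 1.
P'(a) = 12a(a - 2)(a + 1) vanishes at a ∈ {-1, 0, 2}; Q'(b) = 24b(b + 1)(b + 3) vanishes at b ∈ {-3, -1, 0}.
Local minima of P (where P''>0): P(-1)=-5, P(2)=-32. Local minima of Q: Q(-3)=-54, Q(0)=0.
So the global minimum of J is P(2) + Q(-3) + 1 = -32 − 54 + 1 = -85, attained at (2, -3).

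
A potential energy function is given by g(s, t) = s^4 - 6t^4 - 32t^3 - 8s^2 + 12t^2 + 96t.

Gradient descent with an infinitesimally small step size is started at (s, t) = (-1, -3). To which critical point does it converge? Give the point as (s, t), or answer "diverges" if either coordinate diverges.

(-2, -1)

g is separable, so gradient descent decouples: s follows -∂g/∂s, t follows -∂g/∂t.
∂g/∂s = 4s(s - 2)(s + 2); at s=-1 this is 12, so s decreases.
∂g/∂t = -24(t - 1)(t + 1)(t + 4); at t=-3 this is -192, so t increases.
s converges to its nearest critical value -2 (a local min of the s-part); t converges to -1. The iterate converges to (-2, -1).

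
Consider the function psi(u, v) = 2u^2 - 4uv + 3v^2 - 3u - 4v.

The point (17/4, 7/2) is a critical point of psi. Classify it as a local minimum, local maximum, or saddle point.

The Hessian of psi is constant: H = [[4, -4], [-4, 6]].
det(H) = 4·6 − (-4)² = 8.
det(H) > 0 and tr(H) = 10 > 0, so H is positive definite and the point is a local minimum.

local minimum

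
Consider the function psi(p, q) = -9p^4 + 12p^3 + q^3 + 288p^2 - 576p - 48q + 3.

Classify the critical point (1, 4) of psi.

The mixed partial ∂²psi/∂p∂q is 0, so the Hessian at any point is diag(psi_pp, psi_qq) = diag(36(-3p^2 + 2p + 16), 6q).
At (1, 4): H = diag(540, 24).
Both eigenvalues are positive, so H is positive definite: a local minimum.

local minimum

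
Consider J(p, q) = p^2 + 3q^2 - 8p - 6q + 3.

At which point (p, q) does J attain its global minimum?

J(p,q) separates as A(p) + B(q) + 3, so its minimum is min A + min B + 3.
A'(p) = 2p - 8 vanishes at p ∈ {4}; B'(q) = 6q - 6 vanishes at q ∈ {1}.
Local minima of A (where A''>0): A(4)=-16. Local minima of B: B(1)=-3.
So the global minimum of J is A(4) + B(1) + 3 = -16 − 3 + 3 = -16, attained at (4, 1).

(4, 1)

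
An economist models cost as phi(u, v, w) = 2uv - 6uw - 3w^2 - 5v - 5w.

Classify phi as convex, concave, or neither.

neither

phi is quadratic, so its Hessian is the constant matrix H = [[0, 2, -6], [2, 0, 0], [-6, 0, -6]].
Leading principal minors: 0, -4, 24.
Neither pattern holds ⇒ H is indefinite ⇒ neither convex nor concave.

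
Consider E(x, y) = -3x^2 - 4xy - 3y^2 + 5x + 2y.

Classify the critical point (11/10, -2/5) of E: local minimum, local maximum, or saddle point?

The Hessian of E is constant: H = [[-6, -4], [-4, -6]].
det(H) = (-6)·(-6) − (-4)² = 20.
det(H) > 0 and tr(H) = -12 < 0, so H is negative definite and the point is a local maximum.

local maximum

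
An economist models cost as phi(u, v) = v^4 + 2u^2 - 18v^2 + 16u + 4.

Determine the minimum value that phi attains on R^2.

-109

phi(u,v) separates as P(u) + Q(v) + 4, so its minimum is min P + min Q + 4.
P'(u) = 4u + 16 vanishes at u ∈ {-4}; Q'(v) = 4v(v - 3)(v + 3) vanishes at v ∈ {-3, 0, 3}.
Local minima of P (where P''>0): P(-4)=-32. Local minima of Q: Q(-3)=-81, Q(3)=-81.
So the global minimum of phi is P(-4) + Q(-3) + 4 = -32 − 81 + 4 = -109, attained at (-4, -3).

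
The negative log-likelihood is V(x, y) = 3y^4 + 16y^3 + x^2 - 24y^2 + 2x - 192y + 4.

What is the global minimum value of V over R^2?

V(x,y) separates as P(x) + Q(y) + 4, so its minimum is min P + min Q + 4.
P'(x) = 2x + 2 vanishes at x ∈ {-1}; Q'(y) = 12(y - 2)(y + 2)(y + 4) vanishes at y ∈ {-4, -2, 2}.
Local minima of P (where P''>0): P(-1)=-1. Local minima of Q: Q(-4)=128, Q(2)=-304.
So the global minimum of V is P(-1) + Q(2) + 4 = -1 − 304 + 4 = -301, attained at (-1, 2).

-301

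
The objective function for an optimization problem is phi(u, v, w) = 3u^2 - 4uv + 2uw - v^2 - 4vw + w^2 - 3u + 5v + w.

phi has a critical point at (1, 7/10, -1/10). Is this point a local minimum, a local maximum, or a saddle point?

saddle point

The Hessian is constant: H = [[6, -4, 2], [-4, -2, -4], [2, -4, 2]].
Leading principal minors: Δ₁ = 6, Δ₂ = -28, Δ₃ = -80.
The minors fit neither the all-positive nor the alternating-sign pattern, so H is indefinite: a saddle point.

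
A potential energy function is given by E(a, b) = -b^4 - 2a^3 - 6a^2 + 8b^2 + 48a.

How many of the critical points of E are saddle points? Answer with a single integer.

3

E separates as a function of a plus a function of b, so ∇E=0 decouples.
∂E/∂a = -6(a - 2)(a + 4) = 0 at a ∈ {-4, 2}; ∂E/∂b = -4b(b - 2)(b + 2) = 0 at b ∈ {-2, 0, 2}.
The Hessian is diagonal: diag(E_aa, E_bb). Second derivatives: E_aa(-4)=36, E_aa(2)=-36; E_bb(-2)=-32, E_bb(0)=16, E_bb(2)=-32.
Saddle points occur where the two diagonal entries have opposite signs: (-4, -2), (-4, 2), (2, 0). Count: 3.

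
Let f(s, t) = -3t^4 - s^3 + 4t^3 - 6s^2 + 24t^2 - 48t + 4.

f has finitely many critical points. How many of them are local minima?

f separates as a function of s plus a function of t, so ∇f=0 decouples.
∂f/∂s = -3s(s + 4) = 0 at s ∈ {-4, 0}; ∂f/∂t = -12(t - 2)(t - 1)(t + 2) = 0 at t ∈ {-2, 1, 2}.
The Hessian is diagonal: diag(f_ss, f_tt). Second derivatives: f_ss(-4)=12, f_ss(0)=-12; f_tt(-2)=-144, f_tt(1)=36, f_tt(2)=-48.
Local minima occur where both diagonal entries positive: (-4, 1). Count: 1.

1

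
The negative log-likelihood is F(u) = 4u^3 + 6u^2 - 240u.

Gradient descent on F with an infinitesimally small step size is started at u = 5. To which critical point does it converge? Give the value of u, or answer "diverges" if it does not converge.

4

F'(u) = 12(u - 4)(u + 5), so F'(5) = 120.
Gradient descent moves in the -F' direction, i.e. u is decreasing.
The nearest critical point in that direction is u = 4, where F'' = 108 > 0 (a local minimum). The iterate converges there.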